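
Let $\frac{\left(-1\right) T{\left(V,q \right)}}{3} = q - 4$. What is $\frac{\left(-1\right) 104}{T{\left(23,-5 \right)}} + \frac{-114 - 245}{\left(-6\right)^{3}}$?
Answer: $- \frac{473}{216} \approx -2.1898$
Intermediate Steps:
$T{\left(V,q \right)} = 12 - 3 q$ ($T{\left(V,q \right)} = - 3 \left(q - 4\right) = - 3 \left(-4 + q\right) = 12 - 3 q$)
$\frac{\left(-1\right) 104}{T{\left(23,-5 \right)}} + \frac{-114 - 245}{\left(-6\right)^{3}} = \frac{\left(-1\right) 104}{12 - -15} + \frac{-114 - 245}{\left(-6\right)^{3}} = - \frac{104}{12 + 15} - \frac{359}{-216} = - \frac{104}{27} - - \frac{359}{216} = \left(-104\right) \frac{1}{27} + \frac{359}{216} = - \frac{104}{27} + \frac{359}{216} = - \frac{473}{216}$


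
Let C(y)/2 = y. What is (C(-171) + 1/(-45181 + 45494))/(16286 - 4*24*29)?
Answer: -107045/4226126 ≈ -0.025329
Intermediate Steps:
C(y) = 2*y
(C(-171) + 1/(-45181 + 45494))/(16286 - 4*24*29) = (2*(-171) + 1/(-45181 + 45494))/(16286 - 4*24*29) = (-342 + 1/313)/(16286 - 96*29) = (-342 + 1/313)/(16286 - 2784) = -107045/313/13502 = -107045/313*1/13502 = -107045/4226126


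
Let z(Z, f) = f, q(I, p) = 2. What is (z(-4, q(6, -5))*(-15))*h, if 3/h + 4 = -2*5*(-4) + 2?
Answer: -45/19 ≈ -2.3684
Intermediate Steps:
h = 3/38 (h = 3/(-4 + (-2*5*(-4) + 2)) = 3/(-4 + (-10*(-4) + 2)) = 3/(-4 + (40 + 2)) = 3/(-4 + 42) = 3/38 ≈ 0.078947)
(z(-4, q(6, -5))*(-15))*h = (2*(-15))*(3/38) = -30*3/38 = -45/19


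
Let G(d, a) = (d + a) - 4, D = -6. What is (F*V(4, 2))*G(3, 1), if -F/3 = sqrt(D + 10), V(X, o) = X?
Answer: 0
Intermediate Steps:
G(d, a) = -4 + a + d (G(d, a) = (a + d) - 4 = -4 + a + d)
F = -6 (F = -3*sqrt(-6 + 10) = -3*sqrt(4) = -3*2 = -6)
(F*V(4, 2))*G(3, 1) = (-6*4)*(-4 + 1 + 3) = -24*0 = 0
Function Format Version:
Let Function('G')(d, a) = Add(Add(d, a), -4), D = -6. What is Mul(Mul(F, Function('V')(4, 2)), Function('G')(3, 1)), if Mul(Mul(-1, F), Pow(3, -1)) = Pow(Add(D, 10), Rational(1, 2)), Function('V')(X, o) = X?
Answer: 0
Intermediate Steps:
Function('G')(d, a) = Add(-4, a, d) (Function('G')(d, a) = Add(Add(a, d), -4) = Add(-4, a, d))
F = -6 (F = Mul(-3, Pow(Add(-6, 10), Rational(1, 2))) = Mul(-3, Pow(4, Rational(1, 2))) = Mul(-3, 2) = -6)
Mul(Mul(F, Function('V')(4, 2)), Function('G')(3, 1)) = Mul(Mul(-6, 4), Add(-4, 1, 3)) = Mul(-24, 0) = 0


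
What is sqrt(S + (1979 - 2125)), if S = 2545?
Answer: sqrt(2399) ≈ 48.980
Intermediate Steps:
sqrt(S + (1979 - 2125)) = sqrt(2545 + (1979 - 2125)) = sqrt(2545 - 146) = sqrt(2399)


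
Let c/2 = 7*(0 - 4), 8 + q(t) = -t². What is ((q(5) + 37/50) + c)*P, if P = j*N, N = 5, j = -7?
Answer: 30891/10 ≈ 3089.1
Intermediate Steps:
q(t) = -8 - t²
c = -56 (c = 2*(7*(0 - 4)) = 2*(7*(-4)) = 2*(-28) = -56)
P = -35 (P = -7*5 = -35)
((q(5) + 37/50) + c)*P = (((-8 - 1*5²) + 37/50) - 56)*(-35) = (((-8 - 1*25) + 37*(1/50)) - 56)*(-35) = (((-8 - 25) + 37/50) - 56)*(-35) = ((-33 + 37/50) - 56)*(-35) = (-1613/50 - 56)*(-35) = -4413/50*(-35) = 30891/10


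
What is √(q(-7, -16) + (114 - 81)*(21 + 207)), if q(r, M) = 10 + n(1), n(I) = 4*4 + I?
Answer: 3*√839 ≈ 86.896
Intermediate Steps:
n(I) = 16 + I
q(r, M) = 27 (q(r, M) = 10 + (16 + 1) = 10 + 17 = 27)
√(q(-7, -16) + (114 - 81)*(21 + 207)) = √(27 + (114 - 81)*(21 + 207)) = √(27 + 33*228) = √(27 + 7524) = √7551 = 3*√839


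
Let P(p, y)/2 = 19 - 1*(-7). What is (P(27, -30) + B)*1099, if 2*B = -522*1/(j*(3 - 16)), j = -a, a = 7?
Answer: 701947/13 ≈ 53996.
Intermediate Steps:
j = -7 (j = -1*7 = -7)
P(p, y) = 52 (P(p, y) = 2*(19 - 1*(-7)) = 2*(19 + 7) = 2*26 = 52)
B = -261/91 (B = (-522*(-1/(7*(3 - 16))))/2 = (-522/((-13*(-7))))/2 = (-522/91)/2 = (-522*1/91)/2 = (½)*(-522/91) = -261/91 ≈ -2.8681)
(P(27, -30) + B)*1099 = (52 - 261/91)*1099 = (4471/91)*1099 = 701947/13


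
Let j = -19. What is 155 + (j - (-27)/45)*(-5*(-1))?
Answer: 63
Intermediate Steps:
155 + (j - (-27)/45)*(-5*(-1)) = 155 + (-19 - (-27)/45)*(-5*(-1)) = 155 + (-19 - (-27)/45)*5 = 155 + (-19 - 1*(-3/5))*5 = 155 + (-19 + 3/5)*5 = 155 - 92/5*5 = 155 - 92 = 63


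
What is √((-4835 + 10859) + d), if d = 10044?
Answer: 2*√4017 ≈ 126.76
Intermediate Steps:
√((-4835 + 10859) + d) = √((-4835 + 10859) + 10044) = √(6024 + 10044) = √16068 = 2*√4017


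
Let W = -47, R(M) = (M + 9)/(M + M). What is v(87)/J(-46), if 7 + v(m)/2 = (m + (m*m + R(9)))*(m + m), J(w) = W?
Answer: -2664622/47 ≈ -56694.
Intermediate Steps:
R(M) = (9 + M)/(2*M) (R(M) = (9 + M)/((2*M)) = (9 + M)*(1/(2*M)) = (9 + M)/(2*M))
J(w) = -47
v(m) = -14 + 4*m*(1 + m + m**2) (v(m) = -14 + 2*((m + (m*m + (1/2)*(9 + 9)/9))*(m + m)) = -14 + 2*((m + (m**2 + (1/2)*(1/9)*18))*(2*m)) = -14 + 2*((m + (m**2 + 1))*(2*m)) = -14 + 2*((m + (1 + m**2))*(2*m)) = -14 + 2*((1 + m + m**2)*(2*m)) = -14 + 2*(2*m*(1 + m + m**2)) = -14 + 4*m*(1 + m + m**2))
v(87)/J(-46) = (-14 + 4*87 + 4*87**2 + 4*87**3)/(-47) = (-14 + 348 + 4*7569 + 4*658503)*(-1/47) = (-14 + 348 + 30276 + 2634012)*(-1/47) = 2664622*(-1/47) = -2664622/47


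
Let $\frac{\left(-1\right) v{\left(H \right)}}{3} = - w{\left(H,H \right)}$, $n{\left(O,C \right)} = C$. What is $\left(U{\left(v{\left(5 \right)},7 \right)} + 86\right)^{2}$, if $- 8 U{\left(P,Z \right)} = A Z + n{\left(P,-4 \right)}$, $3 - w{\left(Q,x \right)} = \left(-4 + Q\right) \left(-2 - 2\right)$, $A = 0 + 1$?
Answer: $\frac{469225}{64} \approx 7331.6$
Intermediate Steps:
$A = 1$
$w{\left(Q,x \right)} = -13 + 4 Q$ ($w{\left(Q,x \right)} = 3 - \left(-4 + Q\right) \left(-2 - 2\right) = 3 - \left(-4 + Q\right) \left(-4\right) = 3 - \left(16 - 4 Q\right) = 3 + \left(-16 + 4 Q\right) = -13 + 4 Q$)
$v{\left(H \right)} = -39 + 12 H$ ($v{\left(H \right)} = - 3 \left(- (-13 + 4 H)\right) = - 3 \left(13 - 4 H\right) = -39 + 12 H$)
$U{\left(P,Z \right)} = \frac{1}{2} - \frac{Z}{8}$ ($U{\left(P,Z \right)} = - \frac{1 Z - 4}{8} = - \frac{Z - 4}{8} = - \frac{-4 + Z}{8} = \frac{1}{2} - \frac{Z}{8}$)
$\left(U{\left(v{\left(5 \right)},7 \right)} + 86\right)^{2} = \left(\left(\frac{1}{2} - \frac{7}{8}\right) + 86\right)^{2} = \left(- \frac{3}{8} + 86\right)^{2} = \left(\frac{685}{8}\right)^{2} = \frac{469225}{64}$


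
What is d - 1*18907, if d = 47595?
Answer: 28688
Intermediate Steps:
d - 1*18907 = 47595 - 1*18907 = 47595 - 18907 = 28688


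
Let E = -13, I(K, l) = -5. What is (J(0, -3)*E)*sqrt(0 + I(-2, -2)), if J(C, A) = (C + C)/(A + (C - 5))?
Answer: 0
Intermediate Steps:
J(C, A) = 2*C/(-5 + A + C) (J(C, A) = (2*C)/(A + (-5 + C)) = (2*C)/(-5 + A + C) = 2*C/(-5 + A + C))
(J(0, -3)*E)*sqrt(0 + I(-2, -2)) = ((2*0/(-5 - 3 + 0))*(-13))*sqrt(0 - 5) = ((2*0/(-8))*(-13))*sqrt(-5) = ((2*0*(-1/8))*(-13))*(I*sqrt(5)) = (0*(-13))*(I*sqrt(5)) = 0*(I*sqrt(5)) = 0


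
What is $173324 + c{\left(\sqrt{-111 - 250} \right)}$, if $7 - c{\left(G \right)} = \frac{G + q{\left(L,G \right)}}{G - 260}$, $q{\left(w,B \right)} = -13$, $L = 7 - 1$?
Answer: $\frac{11779744350}{67961} + \frac{4693 i}{67961} \approx 1.7333 \cdot 10^{5} + 0.069054 i$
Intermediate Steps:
$L = 6$ ($L = 7 - 1 = 6$)
$c{\left(G \right)} = 7 - \frac{-13 + G}{-260 + G}$ ($c{\left(G \right)} = 7 - \frac{G - 13}{G - 260} = 7 - \frac{-13 + G}{-260 + G}$)
$173324 + c{\left(\sqrt{-111 - 250} \right)} = 173324 + \frac{-1807 + 6 \sqrt{-111 - 250}}{-260 + \sqrt{-111 - 250}} = 173324 + \frac{-1807 + 6 \sqrt{-361}}{-260 + \sqrt{-361}} = 173324 + \frac{-1807 + 6 \cdot 19 i}{-260 + 19 i} = 173324 + \frac{-260 - 19 i}{67961} \left(-1807 + 114 i\right) = 173324 + \frac{\left(-1807 + 114 i\right) \left(-260 - 19 i\right)}{67961}$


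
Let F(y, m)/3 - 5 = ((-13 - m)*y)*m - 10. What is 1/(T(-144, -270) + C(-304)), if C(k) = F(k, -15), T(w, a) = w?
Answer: 1/27201 ≈ 3.6763e-5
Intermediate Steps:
F(y, m) = -15 + 3*m*y*(-13 - m) (F(y, m) = 15 + 3*(((-13 - m)*y)*m - 10) = 15 + 3*((y*(-13 - m))*m - 10) = 15 + 3*(m*y*(-13 - m) - 10) = 15 + 3*(-10 + m*y*(-13 - m)) = 15 + (-30 + 3*m*y*(-13 - m)) = -15 + 3*m*y*(-13 - m))
C(k) = -15 - 90*k (C(k) = -15 - 39*(-15)*k - 3*k*(-15)² = -15 + 585*k - 3*k*225 = -15 + 585*k - 675*k = -15 - 90*k)
1/(T(-144, -270) + C(-304)) = 1/(-144 + (-15 - 90*(-304))) = 1/(-144 + (-15 + 27360)) = 1/(-144 + 27345) = 1/27201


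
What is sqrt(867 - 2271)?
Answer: 6*I*sqrt(39) ≈ 37.47*I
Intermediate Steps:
sqrt(867 - 2271) = sqrt(-1404) = 6*I*sqrt(39)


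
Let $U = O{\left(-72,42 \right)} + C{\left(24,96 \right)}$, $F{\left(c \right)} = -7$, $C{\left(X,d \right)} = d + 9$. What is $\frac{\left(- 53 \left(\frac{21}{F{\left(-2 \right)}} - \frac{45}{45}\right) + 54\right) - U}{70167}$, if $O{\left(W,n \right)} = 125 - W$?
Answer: $- \frac{12}{23389} \approx -0.00051306$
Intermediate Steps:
$C{\left(X,d \right)} = 9 + d$
$U = 302$ ($U = \left(125 - -72\right) + \left(9 + 96\right) = \left(125 + 72\right) + 105 = 197 + 105 = 302$)
$\frac{\left(- 53 \left(\frac{21}{F{\left(-2 \right)}} - \frac{45}{45}\right) + 54\right) - U}{70167} = \frac{\left(- 53 \left(\frac{21}{-7} - \frac{45}{45}\right) + 54\right) - 302}{70167} = \left(\left(- 53 \left(21 \left(- \frac{1}{7}\right) - 1\right) + 54\right) - 302\right) \frac{1}{70167} = \left(\left(- 53 \left(-3 - 1\right) + 54\right) - 302\right) \frac{1}{70167} = \left(\left(\left(-53\right) \left(-4\right) + 54\right) - 302\right) \frac{1}{70167} = \left(\left(212 + 54\right) - 302\right) \frac{1}{70167} = \left(266 - 302\right) \frac{1}{70167} = \left(-36\right) \frac{1}{70167} = - \frac{12}{23389}$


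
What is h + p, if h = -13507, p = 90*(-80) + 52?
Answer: -20655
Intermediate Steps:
p = -7148 (p = -7200 + 52 = -7148)
h + p = -13507 - 7148 = -20655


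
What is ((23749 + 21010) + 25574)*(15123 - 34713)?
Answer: -1377823470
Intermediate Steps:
((23749 + 21010) + 25574)*(15123 - 34713) = (44759 + 25574)*(-19590) = 70333*(-19590) = -1377823470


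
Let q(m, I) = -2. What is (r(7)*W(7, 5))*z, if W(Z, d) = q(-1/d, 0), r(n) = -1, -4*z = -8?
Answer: 4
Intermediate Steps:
z = 2 (z = -¼*(-8) = 2)
W(Z, d) = -2
(r(7)*W(7, 5))*z = -1*(-2)*2 = 2*2 = 4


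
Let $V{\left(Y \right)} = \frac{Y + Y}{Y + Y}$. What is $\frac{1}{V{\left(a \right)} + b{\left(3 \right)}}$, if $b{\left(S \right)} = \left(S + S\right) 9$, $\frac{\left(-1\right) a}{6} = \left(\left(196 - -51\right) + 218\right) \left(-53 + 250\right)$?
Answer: $\frac{1}{55} \approx 0.018182$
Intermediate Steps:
$a = -549630$ ($a = - 6 \left(\left(196 - -51\right) + 218\right) \left(-53 + 250\right) = - 6 \left(\left(196 + 51\right) + 218\right) 197 = - 6 \left(247 + 218\right) 197 = - 6 \cdot 465 \cdot 197 = \left(-6\right) 91605 = -549630$)
$b{\left(S \right)} = 18 S$ ($b{\left(S \right)} = 2 S 9 = 18 S$)
$V{\left(Y \right)} = 1$ ($V{\left(Y \right)} = \frac{2 Y}{2 Y} = 2 Y \frac{1}{2 Y} = 1$)
$\frac{1}{V{\left(a \right)} + b{\left(3 \right)}} = \frac{1}{1 + 18 \cdot 3} = \frac{1}{1 + 54} = \frac{1}{55}$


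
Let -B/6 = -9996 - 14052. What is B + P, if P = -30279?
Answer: 114009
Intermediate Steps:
B = 144288 (B = -6*(-9996 - 14052) = -6*(-24048) = 144288)
B + P = 144288 - 30279 = 114009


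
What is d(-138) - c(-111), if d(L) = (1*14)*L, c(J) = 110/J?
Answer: -214342/111 ≈ -1931.0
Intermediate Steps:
d(L) = 14*L
d(-138) - c(-111) = 14*(-138) - 110/(-111) = -1932 - 110*(-1)/111 = -1932 - 1*(-110/111) = -1932 + 110/111 = -214342/111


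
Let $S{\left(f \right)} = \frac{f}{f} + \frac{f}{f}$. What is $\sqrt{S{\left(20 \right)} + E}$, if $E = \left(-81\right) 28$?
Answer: $i \sqrt{2266} \approx 47.603 i$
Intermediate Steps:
$S{\left(f \right)} = 2$ ($S{\left(f \right)} = 1 + 1 = 2$)
$E = -2268$
$\sqrt{S{\left(20 \right)} + E} = \sqrt{2 - 2268} = \sqrt{-2266} = i \sqrt{2266}$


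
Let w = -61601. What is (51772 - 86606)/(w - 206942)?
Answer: 34834/268543 ≈ 0.12971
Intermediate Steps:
(51772 - 86606)/(w - 206942) = (51772 - 86606)/(-61601 - 206942) = -34834/(-268543) = -34834*(-1/268543) = 34834/268543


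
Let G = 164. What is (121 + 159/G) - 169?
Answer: -7713/164 ≈ -47.031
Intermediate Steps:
(121 + 159/G) - 169 = (121 + 159/164) - 169 = 20003/164 - 169 = -7713/164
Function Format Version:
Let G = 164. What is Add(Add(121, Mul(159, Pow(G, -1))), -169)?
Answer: Rational(-7713, 164) ≈ -47.031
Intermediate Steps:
Add(Add(121, Mul(159, Pow(G, -1))), -169) = Add(Add(121, Mul(159, Pow(164, -1))), -169) = Add(Add(121, Mul(159, Rational(1, 164))), -169) = Add(Add(121, Rational(159, 164)), -169) = Add(Rational(20003, 164), -169) = Rational(-7713, 164)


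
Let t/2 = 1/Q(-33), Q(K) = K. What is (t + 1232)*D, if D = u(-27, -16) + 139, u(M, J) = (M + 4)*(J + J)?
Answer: 35572250/33 ≈ 1.0779e+6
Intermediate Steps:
u(M, J) = 2*J*(4 + M) (u(M, J) = (4 + M)*(2*J) = 2*J*(4 + M))
D = 875 (D = 2*(-16)*(4 - 27) + 139 = 2*(-16)*(-23) + 139 = 736 + 139 = 875)
t = -2/33 (t = 2/(-33) = 2*(-1/33) = -2/33 ≈ -0.060606)
(t + 1232)*D = (-2/33 + 1232)*875 = (40654/33)*875 = 35572250/33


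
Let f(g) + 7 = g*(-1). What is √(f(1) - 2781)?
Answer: I*√2789 ≈ 52.811*I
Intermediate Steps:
f(g) = -7 - g (f(g) = -7 + g*(-1) = -7 - g)
√(f(1) - 2781) = √((-7 - 1*1) - 2781) = √((-7 - 1) - 2781) = √(-8 - 2781) = √(-2789) = I*√2789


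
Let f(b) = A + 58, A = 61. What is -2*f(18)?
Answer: -238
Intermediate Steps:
f(b) = 119 (f(b) = 61 + 58 = 119)
-2*f(18) = -2*119 = -238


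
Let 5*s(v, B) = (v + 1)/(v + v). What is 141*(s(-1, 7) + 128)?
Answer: 18048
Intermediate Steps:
s(v, B) = (1 + v)/(10*v) (s(v, B) = ((v + 1)/(v + v))/5 = ((1 + v)/((2*v)))/5 = ((1 + v)*(1/(2*v)))/5 = ((1 + v)/(2*v))/5 = (1 + v)/(10*v))
141*(s(-1, 7) + 128) = 141*((1/10)*(1 - 1)/(-1) + 128) = 141*((1/10)*(-1)*0 + 128) = 141*(0 + 128) = 141*128 = 18048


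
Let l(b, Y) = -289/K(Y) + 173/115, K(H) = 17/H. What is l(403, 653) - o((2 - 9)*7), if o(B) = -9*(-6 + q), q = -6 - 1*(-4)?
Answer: -1284722/115 ≈ -11172.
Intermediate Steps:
l(b, Y) = 173/115 - 17*Y (l(b, Y) = -289*Y/17 + 173/115 = -17*Y + 173*(1/115) = -17*Y + 173/115 = 173/115 - 17*Y)
q = -2 (q = -6 + 4 = -2)
o(B) = 72 (o(B) = -9*(-6 - 2) = -9*(-8) = 72)
l(403, 653) - o((2 - 9)*7) = (173/115 - 17*653) - 1*72 = (173/115 - 11101) - 72 = -1276442/115 - 72 = -1284722/115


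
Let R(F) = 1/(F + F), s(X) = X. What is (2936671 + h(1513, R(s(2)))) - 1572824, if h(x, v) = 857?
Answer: 1364704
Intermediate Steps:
R(F) = 1/(2*F)
(2936671 + h(1513, R(s(2)))) - 1572824 = (2936671 + 857) - 1572824 = 2937528 - 1572824 = 1364704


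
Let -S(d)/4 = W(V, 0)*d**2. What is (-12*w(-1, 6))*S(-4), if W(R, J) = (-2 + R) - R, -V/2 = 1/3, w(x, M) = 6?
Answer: -9216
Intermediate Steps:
V = -2/3 ≈ -0.66667
W(R, J) = -2
S(d) = 8*d**2 (S(d) = -(-8)*d**2 = 8*d**2)
(-12*w(-1, 6))*S(-4) = (-12*6)*(8*(-4)**2) = -576*16 = -72*128 = -9216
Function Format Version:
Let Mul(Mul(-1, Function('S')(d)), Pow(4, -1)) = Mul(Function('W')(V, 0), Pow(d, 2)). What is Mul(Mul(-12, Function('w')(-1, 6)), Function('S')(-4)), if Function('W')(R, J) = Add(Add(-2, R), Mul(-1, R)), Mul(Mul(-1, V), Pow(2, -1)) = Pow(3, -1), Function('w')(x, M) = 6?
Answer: -9216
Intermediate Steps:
V = Rational(-2, 3) (V = Mul(-2, Pow(3, -1)) = Mul(-2, Rational(1, 3)) = Rational(-2, 3) ≈ -0.66667)
Function('W')(R, J) = -2
Function('S')(d) = Mul(8, Pow(d, 2)) (Function('S')(d) = Mul(-4, Mul(-2, Pow(d, 2))) = Mul(8, Pow(d, 2)))
Mul(Mul(-12, Function('w')(-1, 6)), Function('S')(-4)) = Mul(Mul(-12, 6), Mul(8, Pow(-4, 2))) = Mul(-72, Mul(8, 16)) = Mul(-72, 128) = -9216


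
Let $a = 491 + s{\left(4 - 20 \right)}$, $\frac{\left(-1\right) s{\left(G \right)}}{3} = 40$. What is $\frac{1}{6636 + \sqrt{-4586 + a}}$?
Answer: $\frac{2212}{14680237} - \frac{i \sqrt{4215}}{44040711} \approx 0.00015068 - 1.4742 \cdot 10^{-6} i$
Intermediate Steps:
$s{\left(G \right)} = -120$ ($s{\left(G \right)} = \left(-3\right) 40 = -120$)
$a = 371$ ($a = 491 - 120 = 371$)
$\frac{1}{6636 + \sqrt{-4586 + a}} = \frac{1}{6636 + \sqrt{-4586 + 371}} = \frac{1}{6636 + \sqrt{-4215}} = \frac{1}{6636 + i \sqrt{4215}}$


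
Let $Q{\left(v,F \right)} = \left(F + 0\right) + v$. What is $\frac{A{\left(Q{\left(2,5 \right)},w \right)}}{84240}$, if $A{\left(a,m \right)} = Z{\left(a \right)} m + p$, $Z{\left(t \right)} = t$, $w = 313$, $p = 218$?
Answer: $\frac{803}{28080} \approx 0.028597$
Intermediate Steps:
$Q{\left(v,F \right)} = F + v$
$A{\left(a,m \right)} = 218 + a m$ ($A{\left(a,m \right)} = a m + 218 = 218 + a m$)
$\frac{A{\left(Q{\left(2,5 \right)},w \right)}}{84240} = \frac{218 + \left(5 + 2\right) 313}{84240} = \left(218 + 7 \cdot 313\right) \frac{1}{84240} = \left(218 + 2191\right) \frac{1}{84240} = 2409 \cdot \frac{1}{84240} = \frac{803}{28080}$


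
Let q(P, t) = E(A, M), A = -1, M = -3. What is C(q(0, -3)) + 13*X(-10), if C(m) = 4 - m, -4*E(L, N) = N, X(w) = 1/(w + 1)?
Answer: 65/36 ≈ 1.8056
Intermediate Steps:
X(w) = 1/(1 + w)
E(L, N) = -N/4
q(P, t) = ¾ (q(P, t) = -¼*(-3) = ¾)
C(q(0, -3)) + 13*X(-10) = (4 - 1*¾) + 13/(1 - 10) = (4 - ¾) + 13/(-9) = 13/4 + 13*(-⅑) = 13/4 - 13/9 = 65/36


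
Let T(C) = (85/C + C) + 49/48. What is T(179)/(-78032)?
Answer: -1550819/670450944 ≈ -0.0023131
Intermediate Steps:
T(C) = 49/48 + C + 85/C (T(C) = (C + 85/C) + 49*(1/48) = (C + 85/C) + 49/48 = 49/48 + C + 85/C)
T(179)/(-78032) = (49/48 + 179 + 85/179)/(-78032) = (49/48 + 179 + 85*(1/179))*(-1/78032) = (49/48 + 179 + 85/179)*(-1/78032) = (1550819/8592)*(-1/78032) = -1550819/670450944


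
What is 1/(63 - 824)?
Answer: -1/761 ≈ -0.0013141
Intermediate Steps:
1/(63 - 824) = 1/(-761) = -1/761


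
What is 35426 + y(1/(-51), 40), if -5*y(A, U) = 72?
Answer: 177058/5 ≈ 35412.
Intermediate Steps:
y(A, U) = -72/5 (y(A, U) = -1/5*72 = -72/5)
35426 + y(1/(-51), 40) = 35426 - 72/5 = 177058/5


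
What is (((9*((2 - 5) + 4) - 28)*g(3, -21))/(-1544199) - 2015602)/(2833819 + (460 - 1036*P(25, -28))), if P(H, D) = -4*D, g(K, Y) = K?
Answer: -1037496864247/1399171433051 ≈ -0.74151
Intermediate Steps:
(((9*((2 - 5) + 4) - 28)*g(3, -21))/(-1544199) - 2015602)/(2833819 + (460 - 1036*P(25, -28))) = (((9*((2 - 5) + 4) - 28)*3)/(-1544199) - 2015602)/(2833819 + (460 - (-4144)*(-28))) = (((9*(-3 + 4) - 28)*3)*(-1/1544199) - 2015602)/(2833819 + (460 - 1036*112)) = (((9*1 - 28)*3)*(-1/1544199) - 2015602)/(2833819 + (460 - 116032)) = (((9 - 28)*3)*(-1/1544199) - 2015602)/(2833819 - 115572) = (-19*3*(-1/1544199) - 2015602)/2718247 = (-57*(-1/1544199) - 2015602)*(1/2718247) = (19/514733 - 2015602)*(1/2718247) = -1037496864247/514733*1/2718247 = -1037496864247/1399171433051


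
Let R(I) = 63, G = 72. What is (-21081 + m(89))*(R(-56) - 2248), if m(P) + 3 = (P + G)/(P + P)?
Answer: 8199848335/178 ≈ 4.6067e+7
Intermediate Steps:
m(P) = -3 + (72 + P)/(2*P) (m(P) = -3 + (P + 72)/(P + P) = -3 + (72 + P)/((2*P)) = -3 + (72 + P)*(1/(2*P)) = -3 + (72 + P)/(2*P))
(-21081 + m(89))*(R(-56) - 2248) = (-21081 + (-5/2 + 36/89))*(63 - 2248) = (-21081 + (-5/2 + 36*(1/89)))*(-2185) = (-21081 + (-5/2 + 36/89))*(-2185) = (-21081 - 373/178)*(-2185) = -3752791/178*(-2185) = 8199848335/178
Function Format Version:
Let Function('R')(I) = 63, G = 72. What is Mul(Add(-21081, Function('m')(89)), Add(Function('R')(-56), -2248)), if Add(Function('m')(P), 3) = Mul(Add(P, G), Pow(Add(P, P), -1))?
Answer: Rational(8199848335, 178) ≈ 4.6067e+7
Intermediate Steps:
Function('m')(P) = Add(-3, Mul(Rational(1, 2), Pow(P, -1), Add(72, P))) (Function('m')(P) = Add(-3, Mul(Add(P, 72), Pow(Add(P, P), -1))) = Add(-3, Mul(Add(72, P), Pow(Mul(2, P), -1))) = Add(-3, Mul(Add(72, P), Mul(Rational(1, 2), Pow(P, -1)))) = Add(-3, Mul(Rational(1, 2), Pow(P, -1), Add(72, P))))
Mul(Add(-21081, Function('m')(89)), Add(Function('R')(-56), -2248)) = Mul(Add(-21081, Add(Rational(-5, 2), Mul(36, Pow(89, -1)))), Add(63, -2248)) = Mul(Add(-21081, Add(Rational(-5, 2), Mul(36, Rational(1, 89)))), -2185) = Mul(Add(-21081, Add(Rational(-5, 2), Rational(36, 89))), -2185) = Mul(Add(-21081, Rational(-373, 178)), -2185) = Mul(Rational(-3752791, 178), -2185) = Rational(8199848335, 178)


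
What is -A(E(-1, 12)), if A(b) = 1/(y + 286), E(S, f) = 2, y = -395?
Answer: 1/109 ≈ 0.0091743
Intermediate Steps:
A(b) = -1/109 (A(b) = 1/(-395 + 286) = 1/(-109) = -1/109)
-A(E(-1, 12)) = -1*(-1/109) = 1/109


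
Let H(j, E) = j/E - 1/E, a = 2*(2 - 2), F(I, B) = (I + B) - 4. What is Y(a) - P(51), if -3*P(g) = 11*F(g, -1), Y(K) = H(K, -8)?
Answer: 4051/24 ≈ 168.79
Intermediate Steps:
F(I, B) = -4 + B + I (F(I, B) = (B + I) - 4 = -4 + B + I)
a = 0 (a = 2*0 = 0)
H(j, E) = -1/E + j/E
Y(K) = ⅛ - K/8 (Y(K) = (-1 + K)/(-8) = -(-1 + K)/8 = ⅛ - K/8)
P(g) = 55/3 - 11*g/3 (P(g) = -11*(-4 - 1 + g)/3 = -11*(-5 + g)/3 = -(-55 + 11*g)/3 = 55/3 - 11*g/3)
Y(a) - P(51) = (⅛ - ⅛*0) - (55/3 - 11/3*51) = (⅛ + 0) - (55/3 - 187) = ⅛ - 1*(-506/3) = ⅛ + 506/3 = 4051/24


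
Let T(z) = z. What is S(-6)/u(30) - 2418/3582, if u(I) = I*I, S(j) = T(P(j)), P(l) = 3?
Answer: -13367/19900 ≈ -0.67171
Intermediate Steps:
S(j) = 3
u(I) = I²
S(-6)/u(30) - 2418/3582 = 3/(30²) - 2418/3582 = 3/900 - 2418*1/3582 = 3*(1/900) - 403/597 = 1/300 - 403/597 = -13367/19900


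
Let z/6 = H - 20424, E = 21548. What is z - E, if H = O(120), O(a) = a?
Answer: -143372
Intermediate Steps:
H = 120
z = -121824 (z = 6*(120 - 20424) = 6*(-20304) = -121824)
z - E = -121824 - 1*21548 = -121824 - 21548 = -143372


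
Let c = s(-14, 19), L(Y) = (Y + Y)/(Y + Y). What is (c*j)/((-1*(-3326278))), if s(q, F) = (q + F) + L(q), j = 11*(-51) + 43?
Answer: -1554/1663139 ≈ -0.00093438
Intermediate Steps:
L(Y) = 1 (L(Y) = (2*Y)/((2*Y)) = (2*Y)*(1/(2*Y)) = 1)
j = -518 (j = -561 + 43 = -518)
s(q, F) = 1 + F + q (s(q, F) = (q + F) + 1 = (F + q) + 1 = 1 + F + q)
c = 6 (c = 1 + 19 - 14 = 6)
(c*j)/((-1*(-3326278))) = (6*(-518))/((-1*(-3326278))) = -3108/3326278 = -3108*1/3326278 = -1554/1663139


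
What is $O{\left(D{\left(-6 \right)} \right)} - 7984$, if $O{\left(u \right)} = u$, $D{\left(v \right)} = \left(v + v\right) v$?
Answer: $-7912$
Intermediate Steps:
$D{\left(v \right)} = 2 v^{2}$ ($D{\left(v \right)} = 2 v v = 2 v^{2}$)
$O{\left(D{\left(-6 \right)} \right)} - 7984 = 2 \left(-6\right)^{2} - 7984 = 2 \cdot 36 - 7984 = 72 - 7984 = -7912$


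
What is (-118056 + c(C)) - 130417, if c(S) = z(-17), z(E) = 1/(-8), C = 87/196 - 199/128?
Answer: -1987785/8 ≈ -2.4847e+5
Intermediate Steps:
C = -6967/6272 (C = 87*(1/196) - 199*1/128 = 87/196 - 199/128 = -6967/6272 ≈ -1.1108)
z(E) = -1/8
c(S) = -1/8
(-118056 + c(C)) - 130417 = (-118056 - 1/8) - 130417 = -944449/8 - 130417 = -1987785/8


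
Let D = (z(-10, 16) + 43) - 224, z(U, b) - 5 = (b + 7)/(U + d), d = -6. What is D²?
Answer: 8059921/256 ≈ 31484.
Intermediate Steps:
z(U, b) = 5 + (7 + b)/(-6 + U) (z(U, b) = 5 + (b + 7)/(U - 6) = 5 + (7 + b)/(-6 + U))
D = -2839/16 (D = ((-23 + 16 + 5*(-10))/(-6 - 10) + 43) - 224 = ((-23 + 16 - 50)/(-16) + 43) - 224 = (-1/16*(-57) + 43) - 224 = (57/16 + 43) - 224 = 745/16 - 224 = -2839/16 ≈ -177.44)
D² = (-2839/16)² = 8059921/256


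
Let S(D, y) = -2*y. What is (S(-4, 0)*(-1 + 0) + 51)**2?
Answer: 2601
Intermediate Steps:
(S(-4, 0)*(-1 + 0) + 51)**2 = ((-2*0)*(-1 + 0) + 51)**2 = (0*(-1) + 51)**2 = (0 + 51)**2 = 51**2 = 2601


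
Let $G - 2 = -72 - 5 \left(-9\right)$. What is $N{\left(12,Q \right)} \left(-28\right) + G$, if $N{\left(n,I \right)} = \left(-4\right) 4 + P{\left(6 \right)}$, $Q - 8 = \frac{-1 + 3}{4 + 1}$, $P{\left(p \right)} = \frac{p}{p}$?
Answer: $395$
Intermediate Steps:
$P{\left(p \right)} = 1$
$G = -25$ ($G = 2 - \left(72 + 5 \left(-9\right)\right) = 2 - 27 = -25$)
$Q = \frac{42}{5}$ ($Q = 8 + \frac{-1 + 3}{4 + 1} = 8 + \frac{2}{5} = \frac{42}{5} \approx 8.4$)
$N{\left(n,I \right)} = -15$ ($N{\left(n,I \right)} = \left(-4\right) 4 + 1 = -16 + 1 = -15$)
$N{\left(12,Q \right)} \left(-28\right) + G = \left(-15\right) \left(-28\right) - 25 = 420 - 25 = 395$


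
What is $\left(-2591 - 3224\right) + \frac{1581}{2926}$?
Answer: $- \frac{17013109}{2926} \approx -5814.5$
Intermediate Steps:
$\left(-2591 - 3224\right) + \frac{1581}{2926} = -5815 + 1581 \cdot \frac{1}{2926} = -5815 + \frac{1581}{2926} = - \frac{17013109}{2926}$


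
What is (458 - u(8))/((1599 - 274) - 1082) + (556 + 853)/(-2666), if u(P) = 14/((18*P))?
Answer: 31621745/23322168 ≈ 1.3559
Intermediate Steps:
u(P) = 7/(9*P) (u(P) = 14*(1/(18*P)) = 7/(9*P))
(458 - u(8))/((1599 - 274) - 1082) + (556 + 853)/(-2666) = (458 - 7/(9*8))/((1599 - 274) - 1082) + (556 + 853)/(-2666) = (458 - 7/(9*8))/(1325 - 1082) + 1409*(-1/2666) = (458 - 1*7/72)/243 - 1409/2666 = (458 - 7/72)*(1/243) - 1409/2666 = (32969/72)*(1/243) - 1409/2666 = 32969/17496 - 1409/2666 = 31621745/23322168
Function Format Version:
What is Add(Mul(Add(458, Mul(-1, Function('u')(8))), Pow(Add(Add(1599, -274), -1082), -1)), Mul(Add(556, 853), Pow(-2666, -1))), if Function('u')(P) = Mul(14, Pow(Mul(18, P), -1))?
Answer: Rational(31621745, 23322168) ≈ 1.3559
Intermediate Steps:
Function('u')(P) = Mul(Rational(7, 9), Pow(P, -1)) (Function('u')(P) = Mul(14, Mul(Rational(1, 18), Pow(P, -1))) = Mul(Rational(7, 9), Pow(P, -1)))
Add(Mul(Add(458, Mul(-1, Function('u')(8))), Pow(Add(Add(1599, -274), -1082), -1)), Mul(Add(556, 853), Pow(-2666, -1))) = Add(Mul(Add(458, Mul(-1, Mul(Rational(7, 9), Pow(8, -1)))), Pow(Add(Add(1599, -274), -1082), -1)), Mul(Add(556, 853), Pow(-2666, -1))) = Add(Mul(Add(458, Mul(-1, Mul(Rational(7, 9), Rational(1, 8)))), Pow(Add(1325, -1082), -1)), Mul(1409, Rational(-1, 2666))) = Add(Mul(Add(458, Mul(-1, Rational(7, 72))), Pow(243, -1)), Rational(-1409, 2666)) = Add(Mul(Add(458, Rational(-7, 72)), Rational(1, 243)), Rational(-1409, 2666)) = Add(Mul(Rational(32969, 72), Rational(1, 243)), Rational(-1409, 2666)) = Add(Rational(32969, 17496), Rational(-1409, 2666)) = Rational(31621745, 23322168)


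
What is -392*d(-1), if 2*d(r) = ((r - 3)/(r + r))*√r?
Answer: -392*I ≈ -392.0*I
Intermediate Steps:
d(r) = (-3 + r)/(4*√r) (d(r) = (((r - 3)/(r + r))*√r)/2 = (((-3 + r)/((2*r)))*√r)/2 = (((-3 + r)*(1/(2*r)))*√r)/2 = (((-3 + r)/(2*r))*√r)/2 = ((-3 + r)/(2*√r))/2 = (-3 + r)/(4*√r))
-392*d(-1) = -98*(-3 - 1)/√(-1) = -98*(-I)*(-4) = -392*I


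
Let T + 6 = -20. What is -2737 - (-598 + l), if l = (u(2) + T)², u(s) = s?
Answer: -2715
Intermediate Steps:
T = -26 (T = -6 - 20 = -26)
l = 576 (l = (2 - 26)² = (-24)² = 576)
-2737 - (-598 + l) = -2737 - (-598 + 576) = -2737 - 1*(-22) = -2737 + 22 = -2715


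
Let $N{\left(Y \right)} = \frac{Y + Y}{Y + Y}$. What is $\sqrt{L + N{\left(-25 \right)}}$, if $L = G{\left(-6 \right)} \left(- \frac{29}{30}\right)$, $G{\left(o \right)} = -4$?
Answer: $\frac{\sqrt{1095}}{15} \approx 2.2061$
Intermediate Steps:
$N{\left(Y \right)} = 1$ ($N{\left(Y \right)} = \frac{2 Y}{2 Y} = 2 Y \frac{1}{2 Y} = 1$)
$L = \frac{58}{15}$ ($L = - 4 \left(- \frac{29}{30}\right) = - 4 \left(\left(-29\right) \frac{1}{30}\right) = \left(-4\right) \left(- \frac{29}{30}\right) = \frac{58}{15} \approx 3.8667$)
$\sqrt{L + N{\left(-25 \right)}} = \sqrt{\frac{58}{15} + 1} = \sqrt{\frac{73}{15}} = \frac{\sqrt{1095}}{15}$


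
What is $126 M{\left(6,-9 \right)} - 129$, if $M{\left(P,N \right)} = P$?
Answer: $627$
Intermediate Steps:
$126 M{\left(6,-9 \right)} - 129 = 126 \cdot 6 - 129 = 756 - 129 = 627$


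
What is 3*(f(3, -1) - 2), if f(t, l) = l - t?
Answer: -18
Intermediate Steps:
3*(f(3, -1) - 2) = 3*((-1 - 1*3) - 2) = 3*((-1 - 3) - 2) = 3*(-4 - 2) = 3*(-6) = -18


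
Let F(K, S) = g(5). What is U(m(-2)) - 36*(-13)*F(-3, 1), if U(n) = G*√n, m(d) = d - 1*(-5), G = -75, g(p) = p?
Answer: 2340 - 75*√3 ≈ 2210.1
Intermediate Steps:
F(K, S) = 5
m(d) = 5 + d (m(d) = d + 5 = 5 + d)
U(n) = -75*√n
U(m(-2)) - 36*(-13)*F(-3, 1) = -75*√(5 - 2) - 36*(-13)*5 = -75*√3 - (-468)*5 = -75*√3 - 1*(-2340) = -75*√3 + 2340 = 2340 - 75*√3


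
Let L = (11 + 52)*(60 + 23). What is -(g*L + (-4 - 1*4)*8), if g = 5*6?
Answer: -156806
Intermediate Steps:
L = 5229 (L = 63*83 = 5229)
g = 30
-(g*L + (-4 - 1*4)*8) = -(30*5229 + (-4 - 1*4)*8) = -(156870 + (-4 - 4)*8) = -(156870 - 8*8) = -(156870 - 64) = -1*156806 = -156806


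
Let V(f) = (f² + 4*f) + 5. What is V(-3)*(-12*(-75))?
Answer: 1800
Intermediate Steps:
V(f) = 5 + f² + 4*f
V(-3)*(-12*(-75)) = (5 + (-3)² + 4*(-3))*(-12*(-75)) = (5 + 9 - 12)*900 = 2*900 = 1800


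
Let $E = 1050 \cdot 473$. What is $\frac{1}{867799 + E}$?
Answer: $\frac{1}{1364449} \approx 7.329 \cdot 10^{-7}$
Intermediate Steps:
$E = 496650$
$\frac{1}{867799 + E} = \frac{1}{867799 + 496650} = \frac{1}{1364449}$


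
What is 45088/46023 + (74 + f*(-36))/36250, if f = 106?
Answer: 25210723/28764375 ≈ 0.87646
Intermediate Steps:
45088/46023 + (74 + f*(-36))/36250 = 45088/46023 + (74 + 106*(-36))/36250 = 45088*(1/46023) + (74 - 3816)*(1/36250) = 45088/46023 - 3742*1/36250 = 45088/46023 - 1871/18125 = 25210723/28764375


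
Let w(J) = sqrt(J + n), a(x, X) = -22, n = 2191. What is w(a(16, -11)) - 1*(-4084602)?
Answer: 4084602 + 3*sqrt(241) ≈ 4.0846e+6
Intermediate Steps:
w(J) = sqrt(2191 + J) (w(J) = sqrt(J + 2191) = sqrt(2191 + J))
w(a(16, -11)) - 1*(-4084602) = sqrt(2191 - 22) - 1*(-4084602) = sqrt(2169) + 4084602 = 3*sqrt(241) + 4084602 = 4084602 + 3*sqrt(241)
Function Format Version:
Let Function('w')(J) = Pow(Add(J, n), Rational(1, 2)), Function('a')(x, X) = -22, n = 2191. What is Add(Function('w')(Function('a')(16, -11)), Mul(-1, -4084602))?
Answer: Add(4084602, Mul(3, Pow(241, Rational(1, 2)))) ≈ 4.0846e+6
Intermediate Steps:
Function('w')(J) = Pow(Add(2191, J), Rational(1, 2)) (Function('w')(J) = Pow(Add(J, 2191), Rational(1, 2)) = Pow(Add(2191, J), Rational(1, 2)))
Add(Function('w')(Function('a')(16, -11)), Mul(-1, -4084602)) = Add(Pow(Add(2191, -22), Rational(1, 2)), Mul(-1, -4084602)) = Add(Pow(2169, Rational(1, 2)), 4084602) = Add(Mul(3, Pow(241, Rational(1, 2))), 4084602) = Add(4084602, Mul(3, Pow(241, Rational(1, 2))))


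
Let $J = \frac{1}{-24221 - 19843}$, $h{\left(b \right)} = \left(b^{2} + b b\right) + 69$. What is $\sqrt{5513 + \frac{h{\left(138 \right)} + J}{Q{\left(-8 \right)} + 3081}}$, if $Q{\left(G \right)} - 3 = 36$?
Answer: $\frac{\sqrt{29799960092490}}{73440} \approx 74.332$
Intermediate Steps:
$h{\left(b \right)} = 69 + 2 b^{2}$ ($h{\left(b \right)} = \left(b^{2} + b^{2}\right) + 69 = 2 b^{2} + 69 = 69 + 2 b^{2}$)
$Q{\left(G \right)} = 39$ ($Q{\left(G \right)} = 3 + 36 = 39$)
$J = - \frac{1}{44064}$ ($J = \frac{1}{-44064} = - \frac{1}{44064} \approx -2.2694 \cdot 10^{-5}$)
$\sqrt{5513 + \frac{h{\left(138 \right)} + J}{Q{\left(-8 \right)} + 3081}} = \sqrt{5513 + \frac{\left(69 + 2 \cdot 138^{2}\right) - \frac{1}{44064}}{39 + 3081}} = \sqrt{5513 + \frac{\left(69 + 2 \cdot 19044\right) - \frac{1}{44064}}{3120}} = \sqrt{5513 + \left(\left(69 + 38088\right) - \frac{1}{44064}\right) \frac{1}{3120}} = \sqrt{5513 + \left(38157 - \frac{1}{44064}\right) \frac{1}{3120}} = \sqrt{5513 + \frac{1681350047}{44064} \cdot \frac{1}{3120}} = \sqrt{5513 + \frac{129334619}{10575360}} = \sqrt{\frac{58431294299}{10575360}} = \frac{\sqrt{29799960092490}}{73440}$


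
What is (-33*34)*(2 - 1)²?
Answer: -1122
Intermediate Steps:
(-33*34)*(2 - 1)² = -1122*1² = -1122*1 = -1122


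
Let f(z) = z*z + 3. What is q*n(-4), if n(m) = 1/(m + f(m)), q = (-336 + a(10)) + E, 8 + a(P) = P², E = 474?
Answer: 46/3 ≈ 15.333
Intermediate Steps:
a(P) = -8 + P²
q = 230 (q = (-336 + (-8 + 10²)) + 474 = (-336 + (-8 + 100)) + 474 = (-336 + 92) + 474 = -244 + 474 = 230)
f(z) = 3 + z² (f(z) = z² + 3 = 3 + z²)
n(m) = 1/(3 + m + m²) (n(m) = 1/(m + (3 + m²)) = 1/(3 + m + m²))
q*n(-4) = 230/(3 - 4 + (-4)²) = 230/(3 - 4 + 16) = 230/15 = 230*(1/15) = 46/3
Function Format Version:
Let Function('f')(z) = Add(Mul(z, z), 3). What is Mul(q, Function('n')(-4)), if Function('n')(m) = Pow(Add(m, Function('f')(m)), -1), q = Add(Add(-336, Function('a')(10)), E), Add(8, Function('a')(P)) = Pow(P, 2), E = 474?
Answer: Rational(46, 3) ≈ 15.333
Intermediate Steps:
Function('a')(P) = Add(-8, Pow(P, 2))
q = 230 (q = Add(Add(-336, Add(-8, Pow(10, 2))), 474) = Add(Add(-336, Add(-8, 100)), 474) = Add(Add(-336, 92), 474) = Add(-244, 474) = 230)
Function('f')(z) = Add(3, Pow(z, 2)) (Function('f')(z) = Add(Pow(z, 2), 3) = Add(3, Pow(z, 2)))
Function('n')(m) = Pow(Add(3, m, Pow(m, 2)), -1) (Function('n')(m) = Pow(Add(m, Add(3, Pow(m, 2))), -1) = Pow(Add(3, m, Pow(m, 2)), -1))
Mul(q, Function('n')(-4)) = Mul(230, Pow(Add(3, -4, Pow(-4, 2)), -1)) = Mul(230, Pow(Add(3, -4, 16), -1)) = Mul(230, Pow(15, -1)) = Mul(230, Rational(1, 15)) = Rational(46, 3)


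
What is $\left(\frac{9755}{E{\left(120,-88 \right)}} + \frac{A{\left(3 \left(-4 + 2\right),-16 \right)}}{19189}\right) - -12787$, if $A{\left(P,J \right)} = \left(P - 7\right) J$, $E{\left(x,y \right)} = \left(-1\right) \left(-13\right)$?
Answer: $\frac{3376998058}{249457} \approx 13537.0$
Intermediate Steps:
$E{\left(x,y \right)} = 13$
$A{\left(P,J \right)} = J \left(-7 + P\right)$ ($A{\left(P,J \right)} = \left(P - 7\right) J = \left(-7 + P\right) J = J \left(-7 + P\right)$)
$\left(\frac{9755}{E{\left(120,-88 \right)}} + \frac{A{\left(3 \left(-4 + 2\right),-16 \right)}}{19189}\right) - -12787 = \left(\frac{9755}{13} + \frac{\left(-16\right) \left(-7 + 3 \left(-4 + 2\right)\right)}{19189}\right) - -12787 = \left(9755 \cdot \frac{1}{13} + - 16 \left(-7 + 3 \left(-2\right)\right) \frac{1}{19189}\right) + 12787 = \left(\frac{9755}{13} + - 16 \left(-7 - 6\right) \frac{1}{19189}\right) + 12787 = \left(\frac{9755}{13} + \left(-16\right) \left(-13\right) \frac{1}{19189}\right) + 12787 = \left(\frac{9755}{13} + 208 \cdot \frac{1}{19189}\right) + 12787 = \left(\frac{9755}{13} + \frac{208}{19189}\right) + 12787 = \frac{187191399}{249457} + 12787 = \frac{3376998058}{249457}$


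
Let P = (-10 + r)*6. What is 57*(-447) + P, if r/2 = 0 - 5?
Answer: -25599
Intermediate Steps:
r = -10 (r = 2*(0 - 5) = 2*(-5) = -10)
P = -120 (P = (-10 - 10)*6 = -20*6 = -120)
57*(-447) + P = 57*(-447) - 120 = -25479 - 120 = -25599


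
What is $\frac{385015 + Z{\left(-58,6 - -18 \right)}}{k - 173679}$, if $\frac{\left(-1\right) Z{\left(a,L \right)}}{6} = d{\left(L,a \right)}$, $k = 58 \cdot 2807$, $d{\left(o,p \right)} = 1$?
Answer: $- \frac{2939}{83} \approx -35.41$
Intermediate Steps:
$k = 162806$
$Z{\left(a,L \right)} = -6$ ($Z{\left(a,L \right)} = \left(-6\right) 1 = -6$)
$\frac{385015 + Z{\left(-58,6 - -18 \right)}}{k - 173679} = \frac{385015 - 6}{162806 - 173679} = \frac{385009}{-10873} = 385009 \left(- \frac{1}{10873}\right) = - \frac{2939}{83}$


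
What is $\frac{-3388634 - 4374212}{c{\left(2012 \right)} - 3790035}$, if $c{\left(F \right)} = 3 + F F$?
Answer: $- \frac{3881423}{129056} \approx -30.076$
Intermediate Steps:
$c{\left(F \right)} = 3 + F^{2}$
$\frac{-3388634 - 4374212}{c{\left(2012 \right)} - 3790035} = \frac{-3388634 - 4374212}{\left(3 + 2012^{2}\right) - 3790035} = - \frac{7762846}{\left(3 + 4048144\right) - 3790035} = - \frac{7762846}{4048147 - 3790035} = - \frac{7762846}{258112} = \left(-7762846\right) \frac{1}{258112} = - \frac{3881423}{129056}$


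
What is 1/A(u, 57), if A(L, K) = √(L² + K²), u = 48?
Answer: √617/1851 ≈ 0.013419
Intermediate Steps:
A(L, K) = √(K² + L²)
1/A(u, 57) = 1/(√(57² + 48²)) = 1/(√(3249 + 2304)) = 1/(√5553) = 1/(3*√617) = √617/1851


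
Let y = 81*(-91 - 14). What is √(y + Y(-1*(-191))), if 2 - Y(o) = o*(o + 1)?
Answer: 5*I*√1807 ≈ 212.54*I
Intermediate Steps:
Y(o) = 2 - o*(1 + o) (Y(o) = 2 - o*(o + 1) = 2 - o*(1 + o))
y = -8505 (y = 81*(-105) = -8505)
√(y + Y(-1*(-191))) = √(-8505 + (2 - (-1)*(-191) - (-1*(-191))²)) = √(-8505 + (2 - 1*191 - 1*191²)) = √(-8505 + (2 - 191 - 1*36481)) = √(-8505 + (2 - 191 - 36481)) = √(-8505 - 36670) = √(-45175) = 5*I*√1807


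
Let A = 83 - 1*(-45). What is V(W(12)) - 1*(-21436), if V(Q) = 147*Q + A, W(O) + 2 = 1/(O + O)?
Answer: 170209/8 ≈ 21276.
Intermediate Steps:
A = 128 (A = 83 + 45 = 128)
W(O) = -2 + 1/(2*O) (W(O) = -2 + 1/(O + O) = -2 + 1/(2*O))
V(Q) = 128 + 147*Q (V(Q) = 147*Q + 128 = 128 + 147*Q)
V(W(12)) - 1*(-21436) = (128 + 147*(-2 + (1/2)/12)) - 1*(-21436) = (128 + 147*(-2 + (1/2)*(1/12))) + 21436 = (128 + 147*(-2 + 1/24)) + 21436 = (128 + 147*(-47/24)) + 21436 = (128 - 2303/8) + 21436 = -1279/8 + 21436 = 170209/8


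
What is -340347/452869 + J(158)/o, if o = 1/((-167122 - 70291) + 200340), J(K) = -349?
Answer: 5859434800166/452869 ≈ 1.2938e+7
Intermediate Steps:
o = -1/37073 (o = 1/(-237413 + 200340) = 1/(-37073) = -1/37073 ≈ -2.6974e-5)
-340347/452869 + J(158)/o = -340347/452869 - 349/(-1/37073) = -340347*1/452869 - 349*(-37073) = -340347/452869 + 12938477 = 5859434800166/452869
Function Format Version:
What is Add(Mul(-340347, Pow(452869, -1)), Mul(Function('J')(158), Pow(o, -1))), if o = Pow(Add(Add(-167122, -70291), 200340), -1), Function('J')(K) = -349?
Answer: Rational(5859434800166, 452869) ≈ 1.2938e+7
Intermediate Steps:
o = Rational(-1, 37073) (o = Pow(Add(-237413, 200340), -1) = Pow(-37073, -1) = Rational(-1, 37073) ≈ -2.6974e-5)
Add(Mul(-340347, Pow(452869, -1)), Mul(Function('J')(158), Pow(o, -1))) = Add(Mul(-340347, Pow(452869, -1)), Mul(-349, Pow(Rational(-1, 37073), -1))) = Add(Mul(-340347, Rational(1, 452869)), Mul(-349, -37073)) = Add(Rational(-340347, 452869), 12938477) = Rational(5859434800166, 452869)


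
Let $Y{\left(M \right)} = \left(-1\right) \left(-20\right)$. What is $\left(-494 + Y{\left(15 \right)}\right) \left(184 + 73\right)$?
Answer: $-121818$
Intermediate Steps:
$Y{\left(M \right)} = 20$
$\left(-494 + Y{\left(15 \right)}\right) \left(184 + 73\right) = \left(-494 + 20\right) \left(184 + 73\right) = \left(-474\right) 257 = -121818$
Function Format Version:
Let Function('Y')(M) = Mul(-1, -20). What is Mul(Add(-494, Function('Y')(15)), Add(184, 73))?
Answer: -121818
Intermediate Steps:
Function('Y')(M) = 20
Mul(Add(-494, Function('Y')(15)), Add(184, 73)) = Mul(Add(-494, 20), Add(184, 73)) = Mul(-474, 257) = -121818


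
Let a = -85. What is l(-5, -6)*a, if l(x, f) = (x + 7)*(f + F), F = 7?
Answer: -170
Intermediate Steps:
l(x, f) = (7 + f)*(7 + x) (l(x, f) = (x + 7)*(f + 7) = (7 + x)*(7 + f) = (7 + f)*(7 + x))
l(-5, -6)*a = (49 + 7*(-6) + 7*(-5) - 6*(-5))*(-85) = (49 - 42 - 35 + 30)*(-85) = 2*(-85) = -170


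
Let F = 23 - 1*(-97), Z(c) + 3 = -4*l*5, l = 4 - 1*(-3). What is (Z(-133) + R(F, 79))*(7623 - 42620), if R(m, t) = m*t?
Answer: -326766989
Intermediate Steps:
l = 7 (l = 4 + 3 = 7)
Z(c) = -143 (Z(c) = -3 - 4*7*5 = -3 - 28*5 = -3 - 140 = -143)
F = 120 (F = 23 + 97 = 120)
(Z(-133) + R(F, 79))*(7623 - 42620) = (-143 + 120*79)*(7623 - 42620) = (-143 + 9480)*(-34997) = 9337*(-34997) = -326766989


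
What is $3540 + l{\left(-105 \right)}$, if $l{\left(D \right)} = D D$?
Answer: $14565$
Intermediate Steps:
$l{\left(D \right)} = D^{2}$
$3540 + l{\left(-105 \right)} = 3540 + \left(-105\right)^{2} = 3540 + 11025 = 14565$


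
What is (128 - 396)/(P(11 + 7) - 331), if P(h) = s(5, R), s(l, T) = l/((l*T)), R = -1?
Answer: 67/83 ≈ 0.80723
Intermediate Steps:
s(l, T) = 1/T (s(l, T) = l/((T*l)) = l*(1/(T*l)) = 1/T)
P(h) = -1 (P(h) = 1/(-1) = -1)
(128 - 396)/(P(11 + 7) - 331) = (128 - 396)/(-1 - 331) = -268/(-332) = -268*(-1/332) = 67/83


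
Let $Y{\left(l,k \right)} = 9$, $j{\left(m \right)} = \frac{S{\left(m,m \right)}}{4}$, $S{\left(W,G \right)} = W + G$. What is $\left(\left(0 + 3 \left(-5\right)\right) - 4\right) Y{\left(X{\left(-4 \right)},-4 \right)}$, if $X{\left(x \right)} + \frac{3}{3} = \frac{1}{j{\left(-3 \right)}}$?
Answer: $-171$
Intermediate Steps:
$S{\left(W,G \right)} = G + W$
$j{\left(m \right)} = \frac{m}{2}$ ($j{\left(m \right)} = \frac{m + m}{4} = 2 m \frac{1}{4} = \frac{m}{2}$)
$X{\left(x \right)} = - \frac{5}{3}$ ($X{\left(x \right)} = -1 + \frac{1}{\frac{1}{2} \left(-3\right)} = -1 + \frac{1}{- \frac{3}{2}} = -1 - \frac{2}{3} = - \frac{5}{3}$)
$\left(\left(0 + 3 \left(-5\right)\right) - 4\right) Y{\left(X{\left(-4 \right)},-4 \right)} = \left(\left(0 + 3 \left(-5\right)\right) - 4\right) 9 = \left(\left(0 - 15\right) - 4\right) 9 = \left(-15 - 4\right) 9 = \left(-19\right) 9 = -171$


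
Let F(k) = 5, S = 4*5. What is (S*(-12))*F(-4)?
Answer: -1200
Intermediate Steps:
S = 20
(S*(-12))*F(-4) = (20*(-12))*5 = -240*5 = -1200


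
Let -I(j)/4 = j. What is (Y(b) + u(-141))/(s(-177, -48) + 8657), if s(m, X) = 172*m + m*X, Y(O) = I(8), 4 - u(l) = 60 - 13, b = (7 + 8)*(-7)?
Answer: 75/13291 ≈ 0.0056429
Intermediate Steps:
b = -105 (b = 15*(-7) = -105)
I(j) = -4*j
u(l) = -43 (u(l) = 4 - (60 - 13) = 4 - 1*47 = 4 - 47 = -43)
Y(O) = -32 (Y(O) = -4*8 = -32)
s(m, X) = 172*m + X*m
(Y(b) + u(-141))/(s(-177, -48) + 8657) = (-32 - 43)/(-177*(172 - 48) + 8657) = -75/(-177*124 + 8657) = -75/(-21948 + 8657) = -75/(-13291) = -75*(-1/13291) = 75/13291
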